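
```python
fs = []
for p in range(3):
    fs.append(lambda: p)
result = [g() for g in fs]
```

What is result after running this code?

Step 1: All 3 lambdas share the same variable p.
Step 2: After the loop, p = 2.
Step 3: Each call returns 2. result = [2, 2, 2]

The answer is [2, 2, 2].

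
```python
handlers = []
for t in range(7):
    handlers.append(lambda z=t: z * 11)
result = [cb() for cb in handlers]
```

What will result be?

Step 1: Default arg z=t captures t at each iteration.
Step 2: handlers[k] has z defaulting to k, returns k * 11.
Step 3: result = [0, 11, 22, 33, 44, 55, 66]

The answer is [0, 11, 22, 33, 44, 55, 66].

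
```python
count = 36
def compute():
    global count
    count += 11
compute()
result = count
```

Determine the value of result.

Step 1: count = 36 globally.
Step 2: compute() modifies global count: count += 11 = 47.
Step 3: result = 47

The answer is 47.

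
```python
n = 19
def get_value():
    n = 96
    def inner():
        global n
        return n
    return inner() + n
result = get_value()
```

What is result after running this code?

Step 1: Global n = 19. get_value() shadows with local n = 96.
Step 2: inner() uses global keyword, so inner() returns global n = 19.
Step 3: get_value() returns 19 + 96 = 115

The answer is 115.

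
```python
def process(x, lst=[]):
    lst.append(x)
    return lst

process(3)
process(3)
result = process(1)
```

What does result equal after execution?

Step 1: Mutable default argument gotcha! The list [] is created once.
Step 2: Each call appends to the SAME list: [3], [3, 3], [3, 3, 1].
Step 3: result = [3, 3, 1]

The answer is [3, 3, 1].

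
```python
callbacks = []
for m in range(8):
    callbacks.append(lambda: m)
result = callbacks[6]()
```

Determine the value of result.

Step 1: The loop creates 8 lambdas, all referencing the same variable m.
Step 2: After the loop, m = 7 (final value).
Step 3: callbacks[6]() looks up m at call time and finds 7. This is the late binding gotcha. result = 7

The answer is 7.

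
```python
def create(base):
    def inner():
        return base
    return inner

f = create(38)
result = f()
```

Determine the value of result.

Step 1: create(38) creates closure capturing base = 38.
Step 2: f() returns the captured base = 38.
Step 3: result = 38

The answer is 38.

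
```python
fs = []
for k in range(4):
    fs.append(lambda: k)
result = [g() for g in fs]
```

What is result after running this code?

Step 1: All 4 lambdas share the same variable k.
Step 2: After the loop, k = 3.
Step 3: Each call returns 3. result = [3, 3, 3, 3]

The answer is [3, 3, 3, 3].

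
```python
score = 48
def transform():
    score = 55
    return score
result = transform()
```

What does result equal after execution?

Step 1: Global score = 48.
Step 2: transform() creates local score = 55, shadowing the global.
Step 3: Returns local score = 55. result = 55

The answer is 55.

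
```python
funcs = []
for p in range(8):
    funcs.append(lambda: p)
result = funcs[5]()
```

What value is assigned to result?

Step 1: The loop creates 8 lambdas, all referencing the same variable p.
Step 2: After the loop, p = 7 (final value).
Step 3: funcs[5]() looks up p at call time and finds 7. This is the late binding gotcha. result = 7

The answer is 7.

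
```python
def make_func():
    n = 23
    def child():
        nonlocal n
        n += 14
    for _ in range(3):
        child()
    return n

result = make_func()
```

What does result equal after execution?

Step 1: n = 23.
Step 2: child() is called 3 times in a loop, each adding 14 via nonlocal.
Step 3: n = 23 + 14 * 3 = 65

The answer is 65.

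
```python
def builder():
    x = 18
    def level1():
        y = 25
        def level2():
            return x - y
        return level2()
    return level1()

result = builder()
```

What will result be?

Step 1: x = 18 in builder. y = 25 in level1.
Step 2: level2() reads x = 18 and y = 25 from enclosing scopes.
Step 3: result = 18 - 25 = -7

The answer is -7.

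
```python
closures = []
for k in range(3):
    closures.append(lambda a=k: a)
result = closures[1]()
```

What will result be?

Step 1: Default argument a=k captures k's value at each iteration.
Step 2: closures[1] captured a = 1 when k was 1.
Step 3: result = 1

The answer is 1.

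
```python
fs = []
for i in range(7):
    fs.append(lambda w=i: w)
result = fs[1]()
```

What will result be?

Step 1: Default argument w=i captures i's value at each iteration.
Step 2: fs[1] captured w = 1 when i was 1.
Step 3: result = 1

The answer is 1.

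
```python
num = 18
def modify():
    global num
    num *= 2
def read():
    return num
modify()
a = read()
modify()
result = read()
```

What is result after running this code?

Step 1: num = 18.
Step 2: First modify(): num = 18 * 2 = 36.
Step 3: Second modify(): num = 36 * 2 = 72.
Step 4: read() returns 72

The answer is 72.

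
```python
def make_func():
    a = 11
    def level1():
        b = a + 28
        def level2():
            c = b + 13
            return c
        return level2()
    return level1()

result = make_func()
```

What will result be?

Step 1: a = 11. b = a + 28 = 39.
Step 2: c = b + 13 = 39 + 13 = 52.
Step 3: result = 52

The answer is 52.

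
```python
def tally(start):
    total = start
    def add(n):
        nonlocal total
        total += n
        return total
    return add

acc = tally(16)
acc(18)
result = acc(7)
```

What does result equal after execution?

Step 1: tally(16) creates closure with total = 16.
Step 2: First acc(18): total = 16 + 18 = 34.
Step 3: Second acc(7): total = 34 + 7 = 41. result = 41

The answer is 41.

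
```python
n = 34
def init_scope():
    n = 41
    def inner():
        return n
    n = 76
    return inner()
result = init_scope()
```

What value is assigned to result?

Step 1: init_scope() sets n = 41, then later n = 76.
Step 2: inner() is called after n is reassigned to 76. Closures capture variables by reference, not by value.
Step 3: result = 76

The answer is 76.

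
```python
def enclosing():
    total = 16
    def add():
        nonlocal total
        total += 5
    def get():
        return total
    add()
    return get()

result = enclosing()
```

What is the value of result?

Step 1: total = 16. add() modifies it via nonlocal, get() reads it.
Step 2: add() makes total = 16 + 5 = 21.
Step 3: get() returns 21. result = 21

The answer is 21.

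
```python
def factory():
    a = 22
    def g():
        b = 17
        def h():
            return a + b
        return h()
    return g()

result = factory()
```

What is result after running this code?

Step 1: factory() defines a = 22. g() defines b = 17.
Step 2: h() accesses both from enclosing scopes: a = 22, b = 17.
Step 3: result = 22 + 17 = 39

The answer is 39.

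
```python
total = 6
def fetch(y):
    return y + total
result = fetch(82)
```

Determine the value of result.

Step 1: total = 6 is defined globally.
Step 2: fetch(82) uses parameter y = 82 and looks up total from global scope = 6.
Step 3: result = 82 + 6 = 88

The answer is 88.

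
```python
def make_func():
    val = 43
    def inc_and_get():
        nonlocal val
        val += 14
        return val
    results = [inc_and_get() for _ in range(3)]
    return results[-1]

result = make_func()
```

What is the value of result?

Step 1: val = 43.
Step 2: Three calls to inc_and_get(), each adding 14.
Step 3: Last value = 43 + 14 * 3 = 85

The answer is 85.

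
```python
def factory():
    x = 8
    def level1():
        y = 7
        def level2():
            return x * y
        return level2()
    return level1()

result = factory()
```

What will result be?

Step 1: x = 8 in factory. y = 7 in level1.
Step 2: level2() reads x = 8 and y = 7 from enclosing scopes.
Step 3: result = 8 * 7 = 56

The answer is 56.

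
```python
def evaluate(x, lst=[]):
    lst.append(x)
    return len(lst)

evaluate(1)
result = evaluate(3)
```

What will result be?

Step 1: Mutable default list persists between calls.
Step 2: First call: lst = [1], len = 1. Second call: lst = [1, 3], len = 2.
Step 3: result = 2

The answer is 2.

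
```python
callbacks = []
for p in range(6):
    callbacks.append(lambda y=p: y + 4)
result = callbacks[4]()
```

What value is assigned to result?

Step 1: Default argument y=p captures p's value at definition time.
Step 2: callbacks[4] was defined when p = 4, so y defaults to 4.
Step 3: result = 4 + 4 = 8 (default arg fixes the late binding issue)

The answer is 8.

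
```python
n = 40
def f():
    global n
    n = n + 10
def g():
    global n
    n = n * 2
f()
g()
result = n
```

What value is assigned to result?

Step 1: n = 40.
Step 2: f() adds 10: n = 40 + 10 = 50.
Step 3: g() doubles: n = 50 * 2 = 100.
Step 4: result = 100

The answer is 100.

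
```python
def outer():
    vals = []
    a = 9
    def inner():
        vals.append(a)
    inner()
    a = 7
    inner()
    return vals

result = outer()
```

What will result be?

Step 1: a = 9. inner() appends current a to vals.
Step 2: First inner(): appends 9. Then a = 7.
Step 3: Second inner(): appends 7 (closure sees updated a). result = [9, 7]

The answer is [9, 7].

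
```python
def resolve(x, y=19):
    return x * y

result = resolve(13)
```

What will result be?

Step 1: resolve(13) uses default y = 19.
Step 2: Returns 13 * 19 = 247.
Step 3: result = 247

The answer is 247.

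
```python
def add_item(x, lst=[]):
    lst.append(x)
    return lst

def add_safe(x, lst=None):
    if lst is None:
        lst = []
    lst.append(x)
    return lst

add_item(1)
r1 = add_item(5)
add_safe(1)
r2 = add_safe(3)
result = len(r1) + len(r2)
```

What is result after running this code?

Step 1: add_item shares mutable default: after 2 calls, lst = [1, 5], len = 2.
Step 2: add_safe creates fresh list each time: r2 = [3], len = 1.
Step 3: result = 2 + 1 = 3

The answer is 3.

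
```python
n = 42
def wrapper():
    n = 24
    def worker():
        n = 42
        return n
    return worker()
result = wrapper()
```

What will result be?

Step 1: Three scopes define n: global (42), wrapper (24), worker (42).
Step 2: worker() has its own local n = 42, which shadows both enclosing and global.
Step 3: result = 42 (local wins in LEGB)

The answer is 42.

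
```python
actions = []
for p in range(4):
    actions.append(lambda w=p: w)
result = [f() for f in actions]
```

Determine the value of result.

Step 1: Default arg w=p captures p at each iteration.
Step 2: Each lambda has its own default: 0, 1, ..., 3.
Step 3: result = [0, 1, 2, 3]

The answer is [0, 1, 2, 3].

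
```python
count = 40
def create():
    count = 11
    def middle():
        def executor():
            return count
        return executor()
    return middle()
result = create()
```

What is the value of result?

Step 1: create() defines count = 11. middle() and executor() have no local count.
Step 2: executor() checks local (none), enclosing middle() (none), enclosing create() and finds count = 11.
Step 3: result = 11

The answer is 11.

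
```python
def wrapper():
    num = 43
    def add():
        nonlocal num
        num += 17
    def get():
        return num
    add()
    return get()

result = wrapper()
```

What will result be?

Step 1: num = 43. add() modifies it via nonlocal, get() reads it.
Step 2: add() makes num = 43 + 17 = 60.
Step 3: get() returns 60. result = 60

The answer is 60.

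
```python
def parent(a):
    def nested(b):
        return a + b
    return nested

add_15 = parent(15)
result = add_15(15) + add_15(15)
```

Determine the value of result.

Step 1: add_15 captures a = 15.
Step 2: add_15(15) = 15 + 15 = 30, called twice.
Step 3: result = 30 + 30 = 60

The answer is 60.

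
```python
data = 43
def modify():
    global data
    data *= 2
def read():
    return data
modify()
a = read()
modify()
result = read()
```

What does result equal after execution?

Step 1: data = 43.
Step 2: First modify(): data = 43 * 2 = 86.
Step 3: Second modify(): data = 86 * 2 = 172.
Step 4: read() returns 172

The answer is 172.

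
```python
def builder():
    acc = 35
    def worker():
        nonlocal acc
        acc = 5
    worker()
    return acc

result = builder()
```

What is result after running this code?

Step 1: builder() sets acc = 35.
Step 2: worker() uses nonlocal to reassign acc = 5.
Step 3: result = 5

The answer is 5.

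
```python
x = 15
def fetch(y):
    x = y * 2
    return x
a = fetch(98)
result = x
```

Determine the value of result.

Step 1: Global x = 15.
Step 2: fetch(98) creates local x = 98 * 2 = 196.
Step 3: Global x unchanged because no global keyword. result = 15

The answer is 15.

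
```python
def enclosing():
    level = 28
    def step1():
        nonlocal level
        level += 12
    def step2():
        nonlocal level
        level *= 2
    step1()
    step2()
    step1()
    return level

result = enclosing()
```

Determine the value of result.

Step 1: level = 28.
Step 2: step1(): level = 28 + 12 = 40.
Step 3: step2(): level = 40 * 2 = 80.
Step 4: step1(): level = 80 + 12 = 92. result = 92

The answer is 92.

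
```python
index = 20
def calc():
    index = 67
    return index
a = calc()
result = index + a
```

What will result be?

Step 1: Global index = 20. calc() returns local index = 67.
Step 2: a = 67. Global index still = 20.
Step 3: result = 20 + 67 = 87

The answer is 87.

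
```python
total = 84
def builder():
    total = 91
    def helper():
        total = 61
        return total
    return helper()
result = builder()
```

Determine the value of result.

Step 1: Three scopes define total: global (84), builder (91), helper (61).
Step 2: helper() has its own local total = 61, which shadows both enclosing and global.
Step 3: result = 61 (local wins in LEGB)

The answer is 61.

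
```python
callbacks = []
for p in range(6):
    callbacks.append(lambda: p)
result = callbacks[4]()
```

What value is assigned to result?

Step 1: The loop creates 6 lambdas, all referencing the same variable p.
Step 2: After the loop, p = 5 (final value).
Step 3: callbacks[4]() looks up p at call time and finds 5. This is the late binding gotcha. result = 5

The answer is 5.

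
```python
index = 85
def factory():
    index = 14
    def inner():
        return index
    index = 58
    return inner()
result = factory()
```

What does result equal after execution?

Step 1: factory() sets index = 14, then later index = 58.
Step 2: inner() is called after index is reassigned to 58. Closures capture variables by reference, not by value.
Step 3: result = 58

The answer is 58.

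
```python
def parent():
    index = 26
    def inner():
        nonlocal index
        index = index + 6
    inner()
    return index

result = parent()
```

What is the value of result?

Step 1: parent() sets index = 26.
Step 2: inner() uses nonlocal to modify index in parent's scope: index = 26 + 6 = 32.
Step 3: parent() returns the modified index = 32

The answer is 32.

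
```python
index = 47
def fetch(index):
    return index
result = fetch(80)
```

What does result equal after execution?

Step 1: Global index = 47.
Step 2: fetch(80) takes parameter index = 80, which shadows the global.
Step 3: result = 80

The answer is 80.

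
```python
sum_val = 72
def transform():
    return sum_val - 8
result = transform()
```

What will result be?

Step 1: sum_val = 72 is defined globally.
Step 2: transform() looks up sum_val from global scope = 72, then computes 72 - 8 = 64.
Step 3: result = 64

The answer is 64.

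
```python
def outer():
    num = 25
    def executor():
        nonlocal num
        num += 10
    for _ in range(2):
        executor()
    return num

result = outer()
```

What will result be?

Step 1: num = 25.
Step 2: executor() is called 2 times in a loop, each adding 10 via nonlocal.
Step 3: num = 25 + 10 * 2 = 45

The answer is 45.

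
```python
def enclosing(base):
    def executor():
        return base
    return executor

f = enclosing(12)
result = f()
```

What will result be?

Step 1: enclosing(12) creates closure capturing base = 12.
Step 2: f() returns the captured base = 12.
Step 3: result = 12

The answer is 12.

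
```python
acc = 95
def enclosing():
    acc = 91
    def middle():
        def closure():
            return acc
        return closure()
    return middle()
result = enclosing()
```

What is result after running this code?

Step 1: enclosing() defines acc = 91. middle() and closure() have no local acc.
Step 2: closure() checks local (none), enclosing middle() (none), enclosing enclosing() and finds acc = 91.
Step 3: result = 91

The answer is 91.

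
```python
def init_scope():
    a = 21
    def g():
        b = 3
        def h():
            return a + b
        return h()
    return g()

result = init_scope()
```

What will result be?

Step 1: init_scope() defines a = 21. g() defines b = 3.
Step 2: h() accesses both from enclosing scopes: a = 21, b = 3.
Step 3: result = 21 + 3 = 24

The answer is 24.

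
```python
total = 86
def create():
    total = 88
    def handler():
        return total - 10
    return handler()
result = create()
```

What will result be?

Step 1: create() shadows global total with total = 88.
Step 2: handler() finds total = 88 in enclosing scope, computes 88 - 10 = 78.
Step 3: result = 78

The answer is 78.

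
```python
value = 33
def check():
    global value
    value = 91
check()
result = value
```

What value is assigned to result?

Step 1: value = 33 globally.
Step 2: check() declares global value and sets it to 91.
Step 3: After check(), global value = 91. result = 91

The answer is 91.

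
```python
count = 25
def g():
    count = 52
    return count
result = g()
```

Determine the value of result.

Step 1: Global count = 25.
Step 2: g() creates local count = 52, shadowing the global.
Step 3: Returns local count = 52. result = 52

The answer is 52.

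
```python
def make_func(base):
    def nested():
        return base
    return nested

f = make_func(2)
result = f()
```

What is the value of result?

Step 1: make_func(2) creates closure capturing base = 2.
Step 2: f() returns the captured base = 2.
Step 3: result = 2

The answer is 2.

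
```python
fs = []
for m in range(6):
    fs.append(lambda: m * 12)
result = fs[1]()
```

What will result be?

Step 1: All lambdas reference the same variable m (late binding).
Step 2: After the loop, m = 5. Every lambda returns m * 12.
Step 3: fs[1]() = 5 * 12 = 60

The answer is 60.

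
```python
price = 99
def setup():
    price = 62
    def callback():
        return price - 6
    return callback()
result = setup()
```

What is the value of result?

Step 1: setup() shadows global price with price = 62.
Step 2: callback() finds price = 62 in enclosing scope, computes 62 - 6 = 56.
Step 3: result = 56

The answer is 56.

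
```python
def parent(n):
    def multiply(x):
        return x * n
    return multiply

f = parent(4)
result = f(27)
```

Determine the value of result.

Step 1: parent(4) returns multiply closure with n = 4.
Step 2: f(27) computes 27 * 4 = 108.
Step 3: result = 108

The answer is 108.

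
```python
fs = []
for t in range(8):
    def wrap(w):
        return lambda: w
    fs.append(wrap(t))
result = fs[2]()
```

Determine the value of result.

Step 1: wrap(t) creates a new scope capturing w = t at call time.
Step 2: fs[2] = wrap(2), so its lambda captures w = 2.
Step 3: result = 2 (closure factory fixes late binding)

The answer is 2.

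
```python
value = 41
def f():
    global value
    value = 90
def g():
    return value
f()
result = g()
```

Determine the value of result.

Step 1: value = 41.
Step 2: f() sets global value = 90.
Step 3: g() reads global value = 90. result = 90

The answer is 90.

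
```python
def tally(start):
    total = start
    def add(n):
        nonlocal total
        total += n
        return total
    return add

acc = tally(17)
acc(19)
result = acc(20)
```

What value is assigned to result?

Step 1: tally(17) creates closure with total = 17.
Step 2: First acc(19): total = 17 + 19 = 36.
Step 3: Second acc(20): total = 36 + 20 = 56. result = 56

The answer is 56.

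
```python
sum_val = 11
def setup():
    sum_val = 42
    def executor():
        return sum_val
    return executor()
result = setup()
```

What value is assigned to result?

Step 1: sum_val = 11 globally, but setup() defines sum_val = 42 locally.
Step 2: executor() looks up sum_val. Not in local scope, so checks enclosing scope (setup) and finds sum_val = 42.
Step 3: result = 42

The answer is 42.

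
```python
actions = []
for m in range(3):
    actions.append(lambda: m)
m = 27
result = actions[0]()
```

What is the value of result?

Step 1: Lambdas capture the variable m by reference, not by value.
Step 2: After the loop, m is reassigned to 27.
Step 3: actions[0]() looks up the current m = 27. result = 27

The answer is 27.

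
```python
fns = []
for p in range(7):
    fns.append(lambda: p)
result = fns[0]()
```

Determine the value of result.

Step 1: The loop creates 7 lambdas, all referencing the same variable p.
Step 2: After the loop, p = 6 (final value).
Step 3: fns[0]() looks up p at call time and finds 6. This is the late binding gotcha. result = 6

The answer is 6.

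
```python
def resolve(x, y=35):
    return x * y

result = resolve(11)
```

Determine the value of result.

Step 1: resolve(11) uses default y = 35.
Step 2: Returns 11 * 35 = 385.
Step 3: result = 385

The answer is 385.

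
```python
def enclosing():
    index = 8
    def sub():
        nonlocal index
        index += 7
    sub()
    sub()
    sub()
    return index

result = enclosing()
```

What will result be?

Step 1: index starts at 8.
Step 2: sub() is called 3 times, each adding 7.
Step 3: index = 8 + 7 * 3 = 29

The answer is 29.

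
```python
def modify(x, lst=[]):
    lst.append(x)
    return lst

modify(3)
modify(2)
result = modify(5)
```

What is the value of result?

Step 1: Mutable default argument gotcha! The list [] is created once.
Step 2: Each call appends to the SAME list: [3], [3, 2], [3, 2, 5].
Step 3: result = [3, 2, 5]

The answer is [3, 2, 5].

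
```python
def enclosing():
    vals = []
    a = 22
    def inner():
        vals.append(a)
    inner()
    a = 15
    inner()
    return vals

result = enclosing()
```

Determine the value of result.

Step 1: a = 22. inner() appends current a to vals.
Step 2: First inner(): appends 22. Then a = 15.
Step 3: Second inner(): appends 15 (closure sees updated a). result = [22, 15]

The answer is [22, 15].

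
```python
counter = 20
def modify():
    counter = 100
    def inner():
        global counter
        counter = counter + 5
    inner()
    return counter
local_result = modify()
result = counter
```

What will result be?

Step 1: Global counter = 20. modify() creates local counter = 100.
Step 2: inner() declares global counter and adds 5: global counter = 20 + 5 = 25.
Step 3: modify() returns its local counter = 100 (unaffected by inner).
Step 4: result = global counter = 25

The answer is 25.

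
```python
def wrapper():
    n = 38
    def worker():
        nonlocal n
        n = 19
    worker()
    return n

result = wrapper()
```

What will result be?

Step 1: wrapper() sets n = 38.
Step 2: worker() uses nonlocal to reassign n = 19.
Step 3: result = 19

The answer is 19.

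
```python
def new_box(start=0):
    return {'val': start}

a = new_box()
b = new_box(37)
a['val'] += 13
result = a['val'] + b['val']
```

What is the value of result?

Step 1: new_box() returns a new dict each call (immutable default 0).
Step 2: a = {'val': 0}, b = {'val': 37}.
Step 3: a['val'] += 13 = 13. result = 13 + 37 = 50

The answer is 50.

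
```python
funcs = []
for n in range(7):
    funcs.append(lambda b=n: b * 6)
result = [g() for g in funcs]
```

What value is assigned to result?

Step 1: Default arg b=n captures n at each iteration.
Step 2: funcs[k] has b defaulting to k, returns k * 6.
Step 3: result = [0, 6, 12, 18, 24, 30, 36]

The answer is [0, 6, 12, 18, 24, 30, 36].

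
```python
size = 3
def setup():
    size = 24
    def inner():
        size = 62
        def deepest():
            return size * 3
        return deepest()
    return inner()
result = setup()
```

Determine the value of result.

Step 1: deepest() looks up size through LEGB: not local, finds size = 62 in enclosing inner().
Step 2: Returns 62 * 3 = 186.
Step 3: result = 186

The answer is 186.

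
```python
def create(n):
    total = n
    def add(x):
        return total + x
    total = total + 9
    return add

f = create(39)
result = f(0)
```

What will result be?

Step 1: create(39) sets total = 39, then total = 39 + 9 = 48.
Step 2: Closures capture by reference, so add sees total = 48.
Step 3: f(0) returns 48 + 0 = 48

The answer is 48.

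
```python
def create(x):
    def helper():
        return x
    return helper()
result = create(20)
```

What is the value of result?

Step 1: create(20) binds parameter x = 20.
Step 2: helper() looks up x in enclosing scope and finds the parameter x = 20.
Step 3: result = 20

The answer is 20.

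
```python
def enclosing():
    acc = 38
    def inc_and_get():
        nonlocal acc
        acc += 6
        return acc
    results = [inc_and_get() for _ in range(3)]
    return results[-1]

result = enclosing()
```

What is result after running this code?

Step 1: acc = 38.
Step 2: Three calls to inc_and_get(), each adding 6.
Step 3: Last value = 38 + 6 * 3 = 56

The answer is 56.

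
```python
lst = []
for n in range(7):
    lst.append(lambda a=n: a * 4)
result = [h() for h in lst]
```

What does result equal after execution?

Step 1: Default arg a=n captures n at each iteration.
Step 2: lst[k] has a defaulting to k, returns k * 4.
Step 3: result = [0, 4, 8, 12, 16, 20, 24]

The answer is [0, 4, 8, 12, 16, 20, 24].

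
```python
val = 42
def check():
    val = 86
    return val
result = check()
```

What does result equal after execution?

Step 1: Global val = 42.
Step 2: check() creates local val = 86, shadowing the global.
Step 3: Returns local val = 86. result = 86

The answer is 86.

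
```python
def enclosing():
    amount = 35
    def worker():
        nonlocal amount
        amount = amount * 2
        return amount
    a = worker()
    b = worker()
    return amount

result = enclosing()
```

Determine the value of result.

Step 1: amount starts at 35.
Step 2: First worker(): amount = 35 * 2 = 70.
Step 3: Second worker(): amount = 70 * 2 = 140.
Step 4: result = 140

The answer is 140.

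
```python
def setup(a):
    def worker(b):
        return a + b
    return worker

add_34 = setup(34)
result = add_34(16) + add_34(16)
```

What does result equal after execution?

Step 1: add_34 captures a = 34.
Step 2: add_34(16) = 34 + 16 = 50, called twice.
Step 3: result = 50 + 50 = 100

The answer is 100.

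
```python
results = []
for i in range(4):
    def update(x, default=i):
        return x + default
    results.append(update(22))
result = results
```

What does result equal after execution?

Step 1: Default argument default=i is evaluated at function definition time.
Step 2: Each iteration creates update with default = current i value.
Step 3: update(22) returns 22 + default. results = [22, 23, 24, 25]

The answer is [22, 23, 24, 25].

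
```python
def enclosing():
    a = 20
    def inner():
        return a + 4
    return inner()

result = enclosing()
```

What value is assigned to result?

Step 1: enclosing() defines a = 20.
Step 2: inner() reads a = 20 from enclosing scope, returns 20 + 4 = 24.
Step 3: result = 24

The answer is 24.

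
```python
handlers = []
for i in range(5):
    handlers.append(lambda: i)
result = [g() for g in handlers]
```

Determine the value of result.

Step 1: All 5 lambdas share the same variable i.
Step 2: After the loop, i = 4.
Step 3: Each call returns 4. result = [4, 4, 4, 4, 4]

The answer is [4, 4, 4, 4, 4].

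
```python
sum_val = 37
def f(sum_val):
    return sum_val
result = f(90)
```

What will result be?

Step 1: Global sum_val = 37.
Step 2: f(90) takes parameter sum_val = 90, which shadows the global.
Step 3: result = 90

The answer is 90.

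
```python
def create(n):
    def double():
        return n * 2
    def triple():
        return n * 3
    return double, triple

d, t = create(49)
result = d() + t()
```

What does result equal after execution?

Step 1: Both closures capture the same n = 49.
Step 2: d() = 49 * 2 = 98, t() = 49 * 3 = 147.
Step 3: result = 98 + 147 = 245

The answer is 245.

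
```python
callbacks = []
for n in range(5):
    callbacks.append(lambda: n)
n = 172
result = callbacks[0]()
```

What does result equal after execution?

Step 1: Lambdas capture the variable n by reference, not by value.
Step 2: After the loop, n is reassigned to 172.
Step 3: callbacks[0]() looks up the current n = 172. result = 172

The answer is 172.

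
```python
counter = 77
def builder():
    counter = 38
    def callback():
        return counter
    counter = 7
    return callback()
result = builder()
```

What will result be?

Step 1: builder() sets counter = 38, then later counter = 7.
Step 2: callback() is called after counter is reassigned to 7. Closures capture variables by reference, not by value.
Step 3: result = 7

The answer is 7.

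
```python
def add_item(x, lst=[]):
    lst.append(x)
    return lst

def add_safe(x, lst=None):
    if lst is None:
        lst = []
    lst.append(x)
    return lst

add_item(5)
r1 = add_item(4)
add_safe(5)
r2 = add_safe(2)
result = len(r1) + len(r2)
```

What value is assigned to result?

Step 1: add_item shares mutable default: after 2 calls, lst = [5, 4], len = 2.
Step 2: add_safe creates fresh list each time: r2 = [2], len = 1.
Step 3: result = 2 + 1 = 3

The answer is 3.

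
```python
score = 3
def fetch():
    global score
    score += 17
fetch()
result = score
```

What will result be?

Step 1: score = 3 globally.
Step 2: fetch() modifies global score: score += 17 = 20.
Step 3: result = 20

The answer is 20.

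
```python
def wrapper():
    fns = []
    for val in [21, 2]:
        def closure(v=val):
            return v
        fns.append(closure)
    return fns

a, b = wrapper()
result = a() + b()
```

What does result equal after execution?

Step 1: Default argument v=val captures val at each iteration.
Step 2: a() returns 21 (captured at first iteration), b() returns 2 (captured at second).
Step 3: result = 21 + 2 = 23

The answer is 23.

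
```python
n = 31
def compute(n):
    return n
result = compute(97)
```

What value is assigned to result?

Step 1: Global n = 31.
Step 2: compute(97) takes parameter n = 97, which shadows the global.
Step 3: result = 97

The answer is 97.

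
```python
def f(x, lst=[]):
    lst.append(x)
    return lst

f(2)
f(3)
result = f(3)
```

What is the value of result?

Step 1: Mutable default argument gotcha! The list [] is created once.
Step 2: Each call appends to the SAME list: [2], [2, 3], [2, 3, 3].
Step 3: result = [2, 3, 3]

The answer is [2, 3, 3].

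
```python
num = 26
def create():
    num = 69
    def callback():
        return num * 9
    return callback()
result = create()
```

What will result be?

Step 1: create() shadows global num with num = 69.
Step 2: callback() finds num = 69 in enclosing scope, computes 69 * 9 = 621.
Step 3: result = 621

The answer is 621.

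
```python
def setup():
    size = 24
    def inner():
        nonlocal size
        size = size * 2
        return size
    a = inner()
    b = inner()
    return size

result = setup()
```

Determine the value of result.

Step 1: size starts at 24.
Step 2: First inner(): size = 24 * 2 = 48.
Step 3: Second inner(): size = 48 * 2 = 96.
Step 4: result = 96

The answer is 96.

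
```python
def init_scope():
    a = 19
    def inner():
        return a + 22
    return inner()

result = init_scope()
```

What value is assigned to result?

Step 1: init_scope() defines a = 19.
Step 2: inner() reads a = 19 from enclosing scope, returns 19 + 22 = 41.
Step 3: result = 41

The answer is 41.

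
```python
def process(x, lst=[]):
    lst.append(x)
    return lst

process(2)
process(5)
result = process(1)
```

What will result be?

Step 1: Mutable default argument gotcha! The list [] is created once.
Step 2: Each call appends to the SAME list: [2], [2, 5], [2, 5, 1].
Step 3: result = [2, 5, 1]

The answer is [2, 5, 1].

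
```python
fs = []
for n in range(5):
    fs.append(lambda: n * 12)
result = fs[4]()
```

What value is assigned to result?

Step 1: All lambdas reference the same variable n (late binding).
Step 2: After the loop, n = 4. Every lambda returns n * 12.
Step 3: fs[4]() = 4 * 12 = 48

The answer is 48.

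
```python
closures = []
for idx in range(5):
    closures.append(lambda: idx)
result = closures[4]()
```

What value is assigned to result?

Step 1: The loop creates 5 lambdas, all referencing the same variable idx.
Step 2: After the loop, idx = 4 (final value).
Step 3: closures[4]() looks up idx at call time and finds 4. This is the late binding gotcha. result = 4

The answer is 4.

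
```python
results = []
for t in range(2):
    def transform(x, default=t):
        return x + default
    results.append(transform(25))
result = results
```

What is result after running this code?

Step 1: Default argument default=t is evaluated at function definition time.
Step 2: Each iteration creates transform with default = current t value.
Step 3: transform(25) returns 25 + default. results = [25, 26]

The answer is [25, 26].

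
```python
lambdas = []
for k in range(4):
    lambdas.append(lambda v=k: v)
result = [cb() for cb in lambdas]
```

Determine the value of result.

Step 1: Default arg v=k captures k at each iteration.
Step 2: Each lambda has its own default: 0, 1, ..., 3.
Step 3: result = [0, 1, 2, 3]

The answer is [0, 1, 2, 3].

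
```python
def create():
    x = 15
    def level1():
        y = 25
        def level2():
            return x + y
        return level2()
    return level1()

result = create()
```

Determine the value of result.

Step 1: x = 15 in create. y = 25 in level1.
Step 2: level2() reads x = 15 and y = 25 from enclosing scopes.
Step 3: result = 15 + 25 = 40

The answer is 40.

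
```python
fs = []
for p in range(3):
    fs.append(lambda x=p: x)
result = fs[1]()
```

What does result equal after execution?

Step 1: Default argument x=p captures p's value at each iteration.
Step 2: fs[1] captured x = 1 when p was 1.
Step 3: result = 1

The answer is 1.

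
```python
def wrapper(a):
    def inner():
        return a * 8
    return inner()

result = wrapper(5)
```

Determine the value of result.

Step 1: wrapper(5) binds parameter a = 5.
Step 2: inner() accesses a = 5 from enclosing scope.
Step 3: result = 5 * 8 = 40

The answer is 40.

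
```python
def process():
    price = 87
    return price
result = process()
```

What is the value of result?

Step 1: process() defines price = 87 in its local scope.
Step 2: return price finds the local variable price = 87.
Step 3: result = 87

The answer is 87.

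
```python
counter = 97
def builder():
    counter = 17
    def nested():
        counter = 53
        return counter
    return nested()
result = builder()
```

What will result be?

Step 1: Three scopes define counter: global (97), builder (17), nested (53).
Step 2: nested() has its own local counter = 53, which shadows both enclosing and global.
Step 3: result = 53 (local wins in LEGB)

The answer is 53.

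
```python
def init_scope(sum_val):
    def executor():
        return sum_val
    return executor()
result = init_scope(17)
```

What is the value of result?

Step 1: init_scope(17) binds parameter sum_val = 17.
Step 2: executor() looks up sum_val in enclosing scope and finds the parameter sum_val = 17.
Step 3: result = 17

The answer is 17.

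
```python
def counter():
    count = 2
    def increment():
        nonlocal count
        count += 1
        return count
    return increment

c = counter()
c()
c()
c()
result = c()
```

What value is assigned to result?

Step 1: counter() creates closure with count = 2.
Step 2: Each c() call increments count via nonlocal. After 4 calls: 2 + 4 = 6.
Step 3: result = 6

The answer is 6.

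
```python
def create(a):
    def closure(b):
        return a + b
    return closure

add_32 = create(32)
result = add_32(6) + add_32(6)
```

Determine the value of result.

Step 1: add_32 captures a = 32.
Step 2: add_32(6) = 32 + 6 = 38, called twice.
Step 3: result = 38 + 38 = 76

The answer is 76.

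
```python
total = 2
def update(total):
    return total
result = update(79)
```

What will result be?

Step 1: Global total = 2.
Step 2: update(79) takes parameter total = 79, which shadows the global.
Step 3: result = 79

The answer is 79.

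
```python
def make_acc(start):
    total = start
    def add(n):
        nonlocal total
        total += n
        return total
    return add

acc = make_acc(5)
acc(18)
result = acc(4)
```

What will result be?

Step 1: make_acc(5) creates closure with total = 5.
Step 2: First acc(18): total = 5 + 18 = 23.
Step 3: Second acc(4): total = 23 + 4 = 27. result = 27

The answer is 27.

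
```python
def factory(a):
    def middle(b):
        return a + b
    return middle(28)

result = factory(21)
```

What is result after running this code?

Step 1: factory(21) passes a = 21.
Step 2: middle(28) has b = 28, reads a = 21 from enclosing.
Step 3: result = 21 + 28 = 49

The answer is 49.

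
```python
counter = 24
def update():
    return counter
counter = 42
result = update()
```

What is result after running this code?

Step 1: counter is first set to 24, then reassigned to 42.
Step 2: update() is called after the reassignment, so it looks up the current global counter = 42.
Step 3: result = 42

The answer is 42.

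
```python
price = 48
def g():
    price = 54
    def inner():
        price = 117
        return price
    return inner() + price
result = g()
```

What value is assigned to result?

Step 1: g() has local price = 54. inner() has local price = 117.
Step 2: inner() returns its local price = 117.
Step 3: g() returns 117 + its own price (54) = 171

The answer is 171.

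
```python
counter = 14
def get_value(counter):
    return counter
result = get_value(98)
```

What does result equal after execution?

Step 1: Global counter = 14.
Step 2: get_value(98) takes parameter counter = 98, which shadows the global.
Step 3: result = 98

The answer is 98.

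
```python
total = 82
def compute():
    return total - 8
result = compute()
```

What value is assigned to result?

Step 1: total = 82 is defined globally.
Step 2: compute() looks up total from global scope = 82, then computes 82 - 8 = 74.
Step 3: result = 74

The answer is 74.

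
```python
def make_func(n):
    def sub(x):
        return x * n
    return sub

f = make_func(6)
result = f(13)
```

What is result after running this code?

Step 1: make_func(6) creates a closure capturing n = 6.
Step 2: f(13) computes 13 * 6 = 78.
Step 3: result = 78

The answer is 78.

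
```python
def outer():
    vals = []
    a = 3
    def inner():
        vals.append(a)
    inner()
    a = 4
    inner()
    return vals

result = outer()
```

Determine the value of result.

Step 1: a = 3. inner() appends current a to vals.
Step 2: First inner(): appends 3. Then a = 4.
Step 3: Second inner(): appends 4 (closure sees updated a). result = [3, 4]

The answer is [3, 4].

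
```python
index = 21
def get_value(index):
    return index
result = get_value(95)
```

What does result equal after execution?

Step 1: Global index = 21.
Step 2: get_value(95) takes parameter index = 95, which shadows the global.
Step 3: result = 95

The answer is 95.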